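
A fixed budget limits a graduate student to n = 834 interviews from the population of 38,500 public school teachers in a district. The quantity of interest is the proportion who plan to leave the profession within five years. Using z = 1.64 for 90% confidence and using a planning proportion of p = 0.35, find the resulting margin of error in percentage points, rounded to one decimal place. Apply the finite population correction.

2.7

Finite-population factor: (N−n)/(N−1) = (38500−834)/(38500−1) = 0.9784.
SE(p̂) = √[p(1−p)/n · (N−n)/(N−1)] = √[0.2275/834 × 0.9784] = 0.01634.
E = z × SE = 1.64 × 0.01634 = 0.02679 ≈ 2.7 percentage points.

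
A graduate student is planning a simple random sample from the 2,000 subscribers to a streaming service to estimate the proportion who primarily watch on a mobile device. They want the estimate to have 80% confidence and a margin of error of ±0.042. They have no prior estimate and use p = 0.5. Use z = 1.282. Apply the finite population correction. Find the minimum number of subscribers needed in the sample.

209

Unadjusted: n₀ = 1.282² × 0.50 × 0.50 / 0.042² ≈ 232.93, so n₀ = 233.
Finite population correction with N = 2,000: n = n₀ / (1 + (n₀−1)/N) = 233 / (1 + 232/2000) = 233 / 1.1160 ≈ 208.78.
Rounding up, n = 209.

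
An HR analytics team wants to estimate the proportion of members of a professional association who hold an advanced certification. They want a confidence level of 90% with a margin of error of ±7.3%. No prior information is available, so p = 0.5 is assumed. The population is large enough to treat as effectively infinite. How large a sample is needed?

For 90% confidence, z = 1.645.
With p = 0.5, p(1−p) = 0.25.
n = z²·p(1−p)/E² = 1.645² × 0.2500 / 0.073² = 2.7060 × 0.2500 / 0.005329 ≈ 126.95.
Rounding up gives n = 127.

127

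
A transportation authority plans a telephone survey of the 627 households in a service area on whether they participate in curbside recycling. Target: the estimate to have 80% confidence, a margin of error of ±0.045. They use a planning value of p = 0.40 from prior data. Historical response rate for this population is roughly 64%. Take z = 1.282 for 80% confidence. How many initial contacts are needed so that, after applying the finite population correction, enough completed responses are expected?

Completed interviews needed (unadjusted): n₀ = 1.282² × 0.2400 / 0.045² ≈ 194.79 → 195.
FPC for N = 627: n = 195 / (1 + 194/627) = 195 / 1.3094 ≈ 148.92 → 149.
At a 64% response rate, contacts needed = 149 / 0.64 ≈ 232.81 → 233.

233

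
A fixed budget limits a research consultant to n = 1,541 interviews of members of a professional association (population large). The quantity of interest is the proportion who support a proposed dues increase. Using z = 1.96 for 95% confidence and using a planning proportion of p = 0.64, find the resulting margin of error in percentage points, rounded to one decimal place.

2.4

SE(p̂) = √[p(1−p)/n] = √[0.2304/1541] = 0.01223.
E = z × SE = 1.96 × 0.01223 = 0.02397, or 2.4 percentage points.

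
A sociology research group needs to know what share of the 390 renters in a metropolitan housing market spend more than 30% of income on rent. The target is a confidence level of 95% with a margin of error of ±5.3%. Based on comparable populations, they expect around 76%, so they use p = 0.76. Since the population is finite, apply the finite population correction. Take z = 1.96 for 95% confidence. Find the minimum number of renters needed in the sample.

Unadjusted: n₀ = 1.96² × 0.76 × 0.24 / 0.053² ≈ 249.45, so n₀ = 250.
Finite population correction with N = 390: n = n₀ / (1 + (n₀−1)/N) = 250 / (1 + 249/390) = 250 / 1.6385 ≈ 152.58.
Rounding up, n = 153.

153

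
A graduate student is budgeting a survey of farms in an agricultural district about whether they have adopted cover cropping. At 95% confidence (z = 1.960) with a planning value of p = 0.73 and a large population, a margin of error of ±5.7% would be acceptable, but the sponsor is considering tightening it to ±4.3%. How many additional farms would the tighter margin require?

At ±5.7%: n = 1.960² × 0.1971 / 0.057² ≈ 233.05 → 234.
At ±4.3%: n = 1.960² × 0.1971 / 0.043² ≈ 409.51 → 410.
Additional respondents: 410 − 234 = 176.

176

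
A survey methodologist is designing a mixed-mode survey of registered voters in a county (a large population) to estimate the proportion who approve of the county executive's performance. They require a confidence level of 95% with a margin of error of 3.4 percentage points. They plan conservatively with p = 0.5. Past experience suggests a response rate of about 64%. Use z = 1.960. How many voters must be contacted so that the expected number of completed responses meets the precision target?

Completed interviews needed: n₀ = 1.960² × 0.2500 / 0.034² ≈ 830.80 → 831.
At a 64% response rate, contacts needed = 831 / 0.64 ≈ 1298.44 → 1299.

1299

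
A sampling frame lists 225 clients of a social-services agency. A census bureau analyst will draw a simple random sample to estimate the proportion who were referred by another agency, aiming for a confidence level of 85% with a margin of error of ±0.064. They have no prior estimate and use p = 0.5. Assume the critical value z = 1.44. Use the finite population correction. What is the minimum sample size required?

Unadjusted: n₀ = 1.44² × 0.50 × 0.50 / 0.064² ≈ 126.56, so n₀ = 127.
Finite population correction with N = 225: n = n₀ / (1 + (n₀−1)/N) = 127 / (1 + 126/225) = 127 / 1.5600 ≈ 81.41.
Rounding up, n = 82.

82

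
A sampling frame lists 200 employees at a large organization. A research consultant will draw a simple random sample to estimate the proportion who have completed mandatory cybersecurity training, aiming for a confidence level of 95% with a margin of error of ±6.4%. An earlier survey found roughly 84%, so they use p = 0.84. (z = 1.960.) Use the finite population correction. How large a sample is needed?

Unadjusted: n₀ = 1.960² × 0.84 × 0.16 / 0.064² ≈ 126.05, so n₀ = 127.
Finite population correction with N = 200: n = n₀ / (1 + (n₀−1)/N) = 127 / (1 + 126/200) = 127 / 1.6300 ≈ 77.91.
Rounding up, n = 78.

78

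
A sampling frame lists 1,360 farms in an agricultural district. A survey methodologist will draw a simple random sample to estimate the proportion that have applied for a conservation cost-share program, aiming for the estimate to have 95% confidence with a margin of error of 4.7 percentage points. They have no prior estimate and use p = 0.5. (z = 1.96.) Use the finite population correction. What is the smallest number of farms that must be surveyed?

Unadjusted: n₀ = 1.96² × 0.50 × 0.50 / 0.047² ≈ 434.77, so n₀ = 435.
Finite population correction with N = 1,360: n = n₀ / (1 + (n₀−1)/N) = 435 / (1 + 434/1360) = 435 / 1.3191 ≈ 329.77.
Rounding up, n = 330.

330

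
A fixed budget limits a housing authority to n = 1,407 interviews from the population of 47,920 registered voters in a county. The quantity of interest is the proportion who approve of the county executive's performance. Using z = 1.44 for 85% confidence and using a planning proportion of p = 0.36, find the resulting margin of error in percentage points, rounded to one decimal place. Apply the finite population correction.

1.8

Finite-population factor: (N−n)/(N−1) = (47920−1407)/(47920−1) = 0.9707.
SE(p̂) = √[p(1−p)/n · (N−n)/(N−1)] = √[0.2304/1407 × 0.9707] = 0.01261.
E = z × SE = 1.44 × 0.01261 = 0.01815 ≈ 1.8 percentage points.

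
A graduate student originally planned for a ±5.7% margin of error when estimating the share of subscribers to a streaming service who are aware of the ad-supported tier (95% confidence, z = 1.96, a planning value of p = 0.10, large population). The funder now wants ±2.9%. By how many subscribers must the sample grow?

305

At ±5.7%: n = 1.96² × 0.0900 / 0.057² ≈ 106.42 → 107.
At ±2.9%: n = 1.96² × 0.0900 / 0.029² ≈ 411.11 → 412.
Additional respondents: 412 − 107 = 305.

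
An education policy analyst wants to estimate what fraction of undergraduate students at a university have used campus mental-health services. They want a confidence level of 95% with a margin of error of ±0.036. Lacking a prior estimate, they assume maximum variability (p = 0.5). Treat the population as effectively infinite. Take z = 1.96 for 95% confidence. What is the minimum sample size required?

With p = 0.5, p(1−p) = 0.25.
n = z²·p(1−p)/E² = 1.96² × 0.2500 / 0.036² = 3.8416 × 0.2500 / 0.001296 ≈ 741.05.
Rounding up gives n = 742.

742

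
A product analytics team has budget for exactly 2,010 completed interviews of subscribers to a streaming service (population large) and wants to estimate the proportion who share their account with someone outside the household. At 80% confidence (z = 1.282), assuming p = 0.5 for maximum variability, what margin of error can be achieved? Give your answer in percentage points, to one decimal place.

SE(p̂) = √[p(1−p)/n] = √[0.2500/2010] = 0.01115.
E = z × SE = 1.282 × 0.01115 = 0.01430, or 1.4 percentage points.

1.4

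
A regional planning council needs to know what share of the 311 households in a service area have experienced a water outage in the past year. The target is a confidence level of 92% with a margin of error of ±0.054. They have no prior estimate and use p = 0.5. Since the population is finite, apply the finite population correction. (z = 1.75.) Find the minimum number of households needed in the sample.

143

Unadjusted: n₀ = 1.75² × 0.50 × 0.50 / 0.054² ≈ 262.56, so n₀ = 263.
Finite population correction with N = 311: n = n₀ / (1 + (n₀−1)/N) = 263 / (1 + 262/311) = 263 / 1.8424 ≈ 142.75.
Rounding up, n = 143.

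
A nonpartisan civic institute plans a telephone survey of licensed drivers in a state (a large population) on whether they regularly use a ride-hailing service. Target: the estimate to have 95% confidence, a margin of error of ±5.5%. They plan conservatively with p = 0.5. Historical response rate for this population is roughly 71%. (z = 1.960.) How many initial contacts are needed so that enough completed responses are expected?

Completed interviews needed: n₀ = 1.960² × 0.2500 / 0.055² ≈ 317.49 → 318.
At a 71% response rate, contacts needed = 318 / 0.71 ≈ 447.89 → 448.

448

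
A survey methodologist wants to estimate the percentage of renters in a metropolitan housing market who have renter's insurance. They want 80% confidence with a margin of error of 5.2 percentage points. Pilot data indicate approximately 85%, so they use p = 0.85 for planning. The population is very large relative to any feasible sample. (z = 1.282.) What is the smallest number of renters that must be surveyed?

78

With p = 0.85, p(1−p) = 0.1275.
n = z²·p(1−p)/E² = 1.282² × 0.1275 / 0.052² = 1.6435 × 0.1275 / 0.002704 ≈ 77.50.
Rounding up gives n = 78.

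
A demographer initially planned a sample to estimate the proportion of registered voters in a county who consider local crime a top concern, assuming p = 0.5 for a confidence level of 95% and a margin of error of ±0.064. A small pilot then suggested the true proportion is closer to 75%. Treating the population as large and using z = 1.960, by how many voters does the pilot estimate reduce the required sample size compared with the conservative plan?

59

Conservative (p = 0.5): n = 1.960² × 0.25 / 0.064² ≈ 234.47 → 235.
Using p = 0.75: p(1−p) = 0.1875, so n = 1.960² × 0.1875 / 0.064² ≈ 175.85 → 176.
Reduction: 235 − 176 = 59.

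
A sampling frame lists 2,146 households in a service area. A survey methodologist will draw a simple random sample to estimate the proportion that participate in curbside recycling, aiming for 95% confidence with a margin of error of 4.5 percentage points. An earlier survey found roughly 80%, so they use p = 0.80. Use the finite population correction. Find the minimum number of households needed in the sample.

267

For 95% confidence, z = 1.960.
Unadjusted: n₀ = 1.960² × 0.80 × 0.20 / 0.045² ≈ 303.53, so n₀ = 304.
Finite population correction with N = 2,146: n = n₀ / (1 + (n₀−1)/N) = 304 / (1 + 303/2146) = 304 / 1.1412 ≈ 266.39.
Rounding up, n = 267.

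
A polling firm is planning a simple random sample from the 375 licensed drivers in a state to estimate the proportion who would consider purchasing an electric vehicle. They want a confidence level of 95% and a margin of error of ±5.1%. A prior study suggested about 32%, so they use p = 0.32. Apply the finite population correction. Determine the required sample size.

174

For 95% confidence, z = 1.960.
Unadjusted: n₀ = 1.960² × 0.32 × 0.68 / 0.051² ≈ 321.39, so n₀ = 322.
Finite population correction with N = 375: n = n₀ / (1 + (n₀−1)/N) = 322 / (1 + 321/375) = 322 / 1.8560 ≈ 173.49.
Rounding up, n = 174.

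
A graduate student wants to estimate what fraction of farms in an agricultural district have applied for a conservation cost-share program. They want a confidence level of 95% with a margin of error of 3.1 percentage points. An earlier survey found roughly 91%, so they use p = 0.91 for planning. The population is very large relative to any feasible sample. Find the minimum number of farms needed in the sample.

328

For 95% confidence, z = 1.960.
With p = 0.91, p(1−p) = 0.0819.
n = z²·p(1−p)/E² = 1.960² × 0.0819 / 0.031² = 3.8416 × 0.0819 / 0.000961 ≈ 327.40.
Rounding up gives n = 328.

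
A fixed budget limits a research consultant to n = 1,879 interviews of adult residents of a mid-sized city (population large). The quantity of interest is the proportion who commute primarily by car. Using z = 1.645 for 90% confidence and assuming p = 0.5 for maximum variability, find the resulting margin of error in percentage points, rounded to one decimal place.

SE(p̂) = √[p(1−p)/n] = √[0.2500/1879] = 0.01153.
E = z × SE = 1.645 × 0.01153 = 0.01897, or 1.9 percentage points.

1.9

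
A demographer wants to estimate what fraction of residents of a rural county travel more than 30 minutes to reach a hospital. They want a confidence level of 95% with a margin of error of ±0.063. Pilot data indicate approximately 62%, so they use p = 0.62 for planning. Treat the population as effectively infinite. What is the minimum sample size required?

229

For 95% confidence, z = 1.96.
With p = 0.62, p(1−p) = 0.2356.
n = z²·p(1−p)/E² = 1.96² × 0.2356 / 0.063² = 3.8416 × 0.2356 / 0.003969 ≈ 228.04.
Rounding up gives n = 229.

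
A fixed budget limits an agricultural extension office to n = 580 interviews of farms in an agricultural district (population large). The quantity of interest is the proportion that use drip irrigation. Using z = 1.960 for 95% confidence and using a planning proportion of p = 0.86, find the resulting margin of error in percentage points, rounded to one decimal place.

2.8

SE(p̂) = √[p(1−p)/n] = √[0.1204/580] = 0.01441.
E = z × SE = 1.960 × 0.01441 = 0.02824, or 2.8 percentage points.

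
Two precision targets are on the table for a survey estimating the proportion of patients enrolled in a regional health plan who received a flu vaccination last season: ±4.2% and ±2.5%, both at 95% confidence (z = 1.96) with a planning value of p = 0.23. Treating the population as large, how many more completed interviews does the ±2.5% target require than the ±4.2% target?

703

At ±4.2%: n = 1.96² × 0.1771 / 0.042² ≈ 385.68 → 386.
At ±2.5%: n = 1.96² × 0.1771 / 0.025² ≈ 1088.56 → 1089.
Additional respondents: 1089 − 386 = 703.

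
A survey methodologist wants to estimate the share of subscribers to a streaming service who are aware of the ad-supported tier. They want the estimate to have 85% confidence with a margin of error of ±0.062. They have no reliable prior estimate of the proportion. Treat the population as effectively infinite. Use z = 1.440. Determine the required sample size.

With no prior estimate, use p = 0.5, giving p(1−p) = 0.25.
n = z²·p(1−p)/E² = 1.440² × 0.2500 / 0.062² = 2.0736 × 0.2500 / 0.003844 ≈ 134.86.
Rounding up gives n = 135.

135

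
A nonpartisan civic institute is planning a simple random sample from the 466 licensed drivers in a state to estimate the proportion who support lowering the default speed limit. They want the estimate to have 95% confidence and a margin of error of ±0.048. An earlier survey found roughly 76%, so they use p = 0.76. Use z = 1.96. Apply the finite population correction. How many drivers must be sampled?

Unadjusted: n₀ = 1.96² × 0.76 × 0.24 / 0.048² ≈ 304.13, so n₀ = 305.
Finite population correction with N = 466: n = n₀ / (1 + (n₀−1)/N) = 305 / (1 + 304/466) = 305 / 1.6524 ≈ 184.58.
Rounding up, n = 185.

185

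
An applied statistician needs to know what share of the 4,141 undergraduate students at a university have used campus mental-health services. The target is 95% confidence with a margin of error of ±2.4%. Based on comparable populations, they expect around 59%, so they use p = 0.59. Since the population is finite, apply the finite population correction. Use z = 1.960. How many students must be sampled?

Unadjusted: n₀ = 1.960² × 0.59 × 0.41 / 0.024² ≈ 1613.34, so n₀ = 1614.
Finite population correction with N = 4,141: n = n₀ / (1 + (n₀−1)/N) = 1614 / (1 + 1613/4141) = 1614 / 1.3895 ≈ 1161.55.
Rounding up, n = 1162.

1162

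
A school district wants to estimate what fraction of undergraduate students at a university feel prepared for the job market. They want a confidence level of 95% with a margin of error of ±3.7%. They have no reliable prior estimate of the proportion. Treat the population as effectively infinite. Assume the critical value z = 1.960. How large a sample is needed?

702

With no prior estimate, use p = 0.5, giving p(1−p) = 0.25.
n = z²·p(1−p)/E² = 1.960² × 0.2500 / 0.037² = 3.8416 × 0.2500 / 0.001369 ≈ 701.53.
Rounding up gives n = 702.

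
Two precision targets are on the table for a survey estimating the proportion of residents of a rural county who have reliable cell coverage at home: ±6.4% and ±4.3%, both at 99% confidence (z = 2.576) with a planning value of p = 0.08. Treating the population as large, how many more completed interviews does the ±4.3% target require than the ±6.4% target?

At ±6.4%: n = 2.576² × 0.0736 / 0.064² ≈ 119.24 → 120.
At ±4.3%: n = 2.576² × 0.0736 / 0.043² ≈ 264.14 → 265.
Additional respondents: 265 − 120 = 145.

145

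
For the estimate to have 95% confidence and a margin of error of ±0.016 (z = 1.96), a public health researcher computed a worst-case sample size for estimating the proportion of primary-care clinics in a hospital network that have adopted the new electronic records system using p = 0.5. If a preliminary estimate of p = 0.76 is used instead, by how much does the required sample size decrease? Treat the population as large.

1014

Conservative (p = 0.5): n = 1.96² × 0.25 / 0.016² ≈ 3751.56 → 3752.
Using p = 0.76: p(1−p) = 0.1824, so n = 1.96² × 0.1824 / 0.016² ≈ 2737.14 → 2738.
Reduction: 3752 − 2738 = 1014.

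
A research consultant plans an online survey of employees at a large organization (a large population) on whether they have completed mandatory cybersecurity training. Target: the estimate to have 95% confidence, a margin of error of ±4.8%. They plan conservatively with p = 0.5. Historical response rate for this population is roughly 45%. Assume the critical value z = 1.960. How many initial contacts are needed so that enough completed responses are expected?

927

Completed interviews needed: n₀ = 1.960² × 0.2500 / 0.048² ≈ 416.84 → 417.
At a 45% response rate, contacts needed = 417 / 0.45 ≈ 926.67 → 927.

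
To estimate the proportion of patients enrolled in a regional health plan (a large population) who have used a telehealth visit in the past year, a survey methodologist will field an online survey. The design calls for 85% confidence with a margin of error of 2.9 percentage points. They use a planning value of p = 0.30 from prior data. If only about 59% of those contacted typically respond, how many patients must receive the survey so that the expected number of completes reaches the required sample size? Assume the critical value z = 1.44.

Completed interviews needed: n₀ = 1.44² × 0.2100 / 0.029² ≈ 517.78 → 518.
At a 59% response rate, contacts needed = 518 / 0.59 ≈ 877.97 → 878.

878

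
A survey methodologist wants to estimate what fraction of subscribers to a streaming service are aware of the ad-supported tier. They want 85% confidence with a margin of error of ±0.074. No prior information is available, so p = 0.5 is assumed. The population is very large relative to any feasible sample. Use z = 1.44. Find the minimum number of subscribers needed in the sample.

95

With p = 0.5, p(1−p) = 0.25.
n = z²·p(1−p)/E² = 1.44² × 0.2500 / 0.074² = 2.0736 × 0.2500 / 0.005476 ≈ 94.67.
Rounding up gives n = 95.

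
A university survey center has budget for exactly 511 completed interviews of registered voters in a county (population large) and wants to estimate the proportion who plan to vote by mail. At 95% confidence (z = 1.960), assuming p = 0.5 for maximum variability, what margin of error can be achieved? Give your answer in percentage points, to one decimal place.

4.3

SE(p̂) = √[p(1−p)/n] = √[0.2500/511] = 0.02212.
E = z × SE = 1.960 × 0.02212 = 0.04335, or 4.3 percentage points.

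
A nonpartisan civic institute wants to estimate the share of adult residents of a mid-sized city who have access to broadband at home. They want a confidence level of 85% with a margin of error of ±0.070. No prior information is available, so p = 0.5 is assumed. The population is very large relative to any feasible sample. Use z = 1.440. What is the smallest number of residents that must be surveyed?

106

With p = 0.5, p(1−p) = 0.25.
n = z²·p(1−p)/E² = 1.440² × 0.2500 / 0.070² = 2.0736 × 0.2500 / 0.004900 ≈ 105.80.
Rounding up gives n = 106.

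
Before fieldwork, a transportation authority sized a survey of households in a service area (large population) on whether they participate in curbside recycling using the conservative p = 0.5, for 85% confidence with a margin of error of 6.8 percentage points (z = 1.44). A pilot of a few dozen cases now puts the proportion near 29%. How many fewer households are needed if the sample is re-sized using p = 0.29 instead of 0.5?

Conservative (p = 0.5): n = 1.44² × 0.25 / 0.068² ≈ 112.11 → 113.
Using p = 0.29: p(1−p) = 0.2059, so n = 1.44² × 0.2059 / 0.068² ≈ 92.33 → 93.
Reduction: 113 − 93 = 20.

20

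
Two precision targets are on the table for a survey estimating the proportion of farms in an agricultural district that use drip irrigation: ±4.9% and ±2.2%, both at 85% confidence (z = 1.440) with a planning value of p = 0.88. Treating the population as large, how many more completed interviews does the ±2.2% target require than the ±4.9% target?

361

At ±4.9%: n = 1.440² × 0.1056 / 0.049² ≈ 91.20 → 92.
At ±2.2%: n = 1.440² × 0.1056 / 0.022² ≈ 452.42 → 453.
Additional respondents: 453 − 92 = 361.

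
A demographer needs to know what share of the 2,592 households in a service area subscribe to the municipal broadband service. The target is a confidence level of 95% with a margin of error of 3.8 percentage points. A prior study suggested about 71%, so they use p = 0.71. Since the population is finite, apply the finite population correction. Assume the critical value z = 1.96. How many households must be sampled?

Unadjusted: n₀ = 1.96² × 0.71 × 0.29 / 0.038² ≈ 547.77, so n₀ = 548.
Finite population correction with N = 2,592: n = n₀ / (1 + (n₀−1)/N) = 548 / (1 + 547/2592) = 548 / 1.2110 ≈ 452.51.
Rounding up, n = 453.

453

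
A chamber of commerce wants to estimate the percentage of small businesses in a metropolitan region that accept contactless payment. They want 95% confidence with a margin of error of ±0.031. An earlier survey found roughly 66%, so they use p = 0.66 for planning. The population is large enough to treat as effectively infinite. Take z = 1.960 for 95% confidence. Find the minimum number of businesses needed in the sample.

With p = 0.66, p(1−p) = 0.2244.
n = z²·p(1−p)/E² = 1.960² × 0.2244 / 0.031² = 3.8416 × 0.2244 / 0.000961 ≈ 897.04.
Rounding up gives n = 898.

898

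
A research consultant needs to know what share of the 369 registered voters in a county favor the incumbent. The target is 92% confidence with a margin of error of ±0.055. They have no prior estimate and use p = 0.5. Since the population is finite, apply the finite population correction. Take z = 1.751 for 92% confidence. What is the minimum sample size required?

151

Unadjusted: n₀ = 1.751² × 0.50 × 0.50 / 0.055² ≈ 253.39, so n₀ = 254.
Finite population correction with N = 369: n = n₀ / (1 + (n₀−1)/N) = 254 / (1 + 253/369) = 254 / 1.6856 ≈ 150.68.
Rounding up, n = 151.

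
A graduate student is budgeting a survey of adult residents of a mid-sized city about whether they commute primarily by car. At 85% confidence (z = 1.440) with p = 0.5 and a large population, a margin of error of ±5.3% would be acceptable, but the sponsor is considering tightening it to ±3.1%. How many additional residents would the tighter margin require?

355

At ±5.3%: n = 1.440² × 0.2500 / 0.053² ≈ 184.55 → 185.
At ±3.1%: n = 1.440² × 0.2500 / 0.031² ≈ 539.44 → 540.
Additional respondents: 540 − 185 = 355.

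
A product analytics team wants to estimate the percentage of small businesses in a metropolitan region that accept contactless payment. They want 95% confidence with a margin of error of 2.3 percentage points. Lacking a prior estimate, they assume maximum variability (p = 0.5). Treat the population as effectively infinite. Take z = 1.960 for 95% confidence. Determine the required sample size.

With p = 0.5, p(1−p) = 0.25.
n = z²·p(1−p)/E² = 1.960² × 0.2500 / 0.023² = 3.8416 × 0.2500 / 0.000529 ≈ 1815.50.
Rounding up gives n = 1816.

1816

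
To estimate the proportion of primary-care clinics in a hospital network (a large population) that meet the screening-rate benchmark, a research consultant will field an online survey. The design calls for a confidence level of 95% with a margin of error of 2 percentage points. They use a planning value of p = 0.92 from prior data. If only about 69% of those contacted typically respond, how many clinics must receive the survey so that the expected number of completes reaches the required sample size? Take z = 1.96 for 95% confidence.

Completed interviews needed: n₀ = 1.96² × 0.0736 / 0.020² ≈ 706.85 → 707.
At a 69% response rate, contacts needed = 707 / 0.69 ≈ 1024.64 → 1025.

1025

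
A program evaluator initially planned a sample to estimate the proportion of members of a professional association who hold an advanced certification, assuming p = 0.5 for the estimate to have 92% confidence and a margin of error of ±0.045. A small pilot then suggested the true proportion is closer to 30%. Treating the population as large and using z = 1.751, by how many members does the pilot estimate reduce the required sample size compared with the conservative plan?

Conservative (p = 0.5): n = 1.751² × 0.25 / 0.045² ≈ 378.52 → 379.
Using p = 0.30: p(1−p) = 0.2100, so n = 1.751² × 0.2100 / 0.045² ≈ 317.96 → 318.
Reduction: 379 − 318 = 61.

61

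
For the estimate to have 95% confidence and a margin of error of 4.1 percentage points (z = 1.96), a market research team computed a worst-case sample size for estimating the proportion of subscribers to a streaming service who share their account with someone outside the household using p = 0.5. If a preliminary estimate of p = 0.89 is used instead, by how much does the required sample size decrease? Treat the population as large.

348

Conservative (p = 0.5): n = 1.96² × 0.25 / 0.041² ≈ 571.33 → 572.
Using p = 0.89: p(1−p) = 0.0979, so n = 1.96² × 0.0979 / 0.041² ≈ 223.73 → 224.
Reduction: 572 − 224 = 348.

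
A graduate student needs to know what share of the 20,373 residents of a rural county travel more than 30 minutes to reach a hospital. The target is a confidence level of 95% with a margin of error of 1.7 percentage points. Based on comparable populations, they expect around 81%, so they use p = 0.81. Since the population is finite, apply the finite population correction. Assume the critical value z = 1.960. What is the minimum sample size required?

Unadjusted: n₀ = 1.960² × 0.81 × 0.19 / 0.017² ≈ 2045.75, so n₀ = 2046.
Finite population correction with N = 20,373: n = n₀ / (1 + (n₀−1)/N) = 2046 / (1 + 2045/20373) = 2046 / 1.1004 ≈ 1859.36.
Rounding up, n = 1860.

1860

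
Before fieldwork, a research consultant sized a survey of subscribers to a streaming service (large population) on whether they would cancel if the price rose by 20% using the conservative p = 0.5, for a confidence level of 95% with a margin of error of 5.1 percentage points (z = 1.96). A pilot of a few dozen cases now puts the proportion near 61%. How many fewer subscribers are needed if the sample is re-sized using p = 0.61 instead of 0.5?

18

Conservative (p = 0.5): n = 1.96² × 0.25 / 0.051² ≈ 369.24 → 370.
Using p = 0.61: p(1−p) = 0.2379, so n = 1.96² × 0.2379 / 0.051² ≈ 351.37 → 352.
Reduction: 370 − 352 = 18.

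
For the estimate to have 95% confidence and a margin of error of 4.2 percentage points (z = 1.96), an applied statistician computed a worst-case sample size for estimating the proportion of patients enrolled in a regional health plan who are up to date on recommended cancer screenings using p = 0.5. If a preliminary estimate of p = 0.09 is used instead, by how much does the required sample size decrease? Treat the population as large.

Conservative (p = 0.5): n = 1.96² × 0.25 / 0.042² ≈ 544.44 → 545.
Using p = 0.09: p(1−p) = 0.0819, so n = 1.96² × 0.0819 / 0.042² ≈ 178.36 → 179.
Reduction: 545 − 179 = 366.

366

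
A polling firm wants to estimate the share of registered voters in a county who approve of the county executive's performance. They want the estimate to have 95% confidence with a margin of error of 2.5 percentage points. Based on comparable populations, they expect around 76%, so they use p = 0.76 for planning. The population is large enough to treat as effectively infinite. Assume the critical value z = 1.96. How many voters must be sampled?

1122

With p = 0.76, p(1−p) = 0.1824.
n = z²·p(1−p)/E² = 1.96² × 0.1824 / 0.025² = 3.8416 × 0.1824 / 0.000625 ≈ 1121.13.
Rounding up gives n = 1122.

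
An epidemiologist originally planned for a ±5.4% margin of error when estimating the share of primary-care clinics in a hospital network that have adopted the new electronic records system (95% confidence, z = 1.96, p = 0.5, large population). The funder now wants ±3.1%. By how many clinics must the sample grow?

At ±5.4%: n = 1.96² × 0.2500 / 0.054² ≈ 329.36 → 330.
At ±3.1%: n = 1.96² × 0.2500 / 0.031² ≈ 999.38 → 1000.
Additional respondents: 1000 − 330 = 670.

670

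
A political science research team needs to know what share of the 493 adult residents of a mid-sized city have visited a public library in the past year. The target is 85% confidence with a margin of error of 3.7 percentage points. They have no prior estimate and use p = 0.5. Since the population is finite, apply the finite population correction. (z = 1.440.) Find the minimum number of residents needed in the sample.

215

Unadjusted: n₀ = 1.440² × 0.50 × 0.50 / 0.037² ≈ 378.67, so n₀ = 379.
Finite population correction with N = 493: n = n₀ / (1 + (n₀−1)/N) = 379 / (1 + 378/493) = 379 / 1.7667 ≈ 214.52.
Rounding up, n = 215.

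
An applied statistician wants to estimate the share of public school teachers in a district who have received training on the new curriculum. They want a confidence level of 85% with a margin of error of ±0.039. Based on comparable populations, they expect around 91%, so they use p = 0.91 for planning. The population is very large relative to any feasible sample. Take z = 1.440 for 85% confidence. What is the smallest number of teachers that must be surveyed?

With p = 0.91, p(1−p) = 0.0819.
n = z²·p(1−p)/E² = 1.440² × 0.0819 / 0.039² = 2.0736 × 0.0819 / 0.001521 ≈ 111.66.
Rounding up gives n = 112.

112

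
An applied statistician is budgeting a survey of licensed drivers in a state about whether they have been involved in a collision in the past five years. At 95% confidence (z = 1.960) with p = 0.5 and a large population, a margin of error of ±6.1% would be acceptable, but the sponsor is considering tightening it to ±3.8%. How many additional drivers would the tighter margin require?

407

At ±6.1%: n = 1.960² × 0.2500 / 0.061² ≈ 258.10 → 259.
At ±3.8%: n = 1.960² × 0.2500 / 0.038² ≈ 665.10 → 666.
Additional respondents: 666 − 259 = 407.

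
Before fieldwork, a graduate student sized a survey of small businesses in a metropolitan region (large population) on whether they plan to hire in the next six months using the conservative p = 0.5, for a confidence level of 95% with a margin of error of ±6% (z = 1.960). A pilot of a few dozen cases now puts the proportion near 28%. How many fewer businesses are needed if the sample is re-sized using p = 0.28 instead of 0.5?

51

Conservative (p = 0.5): n = 1.960² × 0.25 / 0.060² ≈ 266.78 → 267.
Using p = 0.28: p(1−p) = 0.2016, so n = 1.960² × 0.2016 / 0.060² ≈ 215.13 → 216.
Reduction: 267 − 216 = 51.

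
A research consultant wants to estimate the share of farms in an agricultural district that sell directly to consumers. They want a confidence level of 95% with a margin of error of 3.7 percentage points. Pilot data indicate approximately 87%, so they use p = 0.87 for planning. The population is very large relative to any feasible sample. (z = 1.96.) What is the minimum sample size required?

318

With p = 0.87, p(1−p) = 0.1131.
n = z²·p(1−p)/E² = 1.96² × 0.1131 / 0.037² = 3.8416 × 0.1131 / 0.001369 ≈ 317.37.
Rounding up gives n = 318.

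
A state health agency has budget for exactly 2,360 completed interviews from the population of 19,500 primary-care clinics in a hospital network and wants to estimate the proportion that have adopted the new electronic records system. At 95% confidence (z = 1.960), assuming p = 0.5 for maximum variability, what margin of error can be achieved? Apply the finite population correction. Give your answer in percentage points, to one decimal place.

1.9

Finite-population factor: (N−n)/(N−1) = (19500−2360)/(19500−1) = 0.8790.
SE(p̂) = √[p(1−p)/n · (N−n)/(N−1)] = √[0.2500/2360 × 0.8790] = 0.00965.
E = z × SE = 1.960 × 0.00965 = 0.01891 ≈ 1.9 percentage points.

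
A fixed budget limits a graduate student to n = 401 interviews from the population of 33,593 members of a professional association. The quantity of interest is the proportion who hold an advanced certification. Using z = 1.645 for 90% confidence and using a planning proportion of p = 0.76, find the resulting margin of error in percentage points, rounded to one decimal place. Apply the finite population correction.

Finite-population factor: (N−n)/(N−1) = (33593−401)/(33593−1) = 0.9881.
SE(p̂) = √[p(1−p)/n · (N−n)/(N−1)] = √[0.1824/401 × 0.9881] = 0.02120.
E = z × SE = 1.645 × 0.02120 = 0.03487 ≈ 3.5 percentage points.

3.5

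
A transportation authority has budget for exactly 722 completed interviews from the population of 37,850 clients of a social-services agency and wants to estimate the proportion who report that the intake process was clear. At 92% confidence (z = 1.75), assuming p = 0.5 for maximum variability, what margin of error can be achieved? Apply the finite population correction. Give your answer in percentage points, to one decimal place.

Finite-population factor: (N−n)/(N−1) = (37850−722)/(37850−1) = 0.9810.
SE(p̂) = √[p(1−p)/n · (N−n)/(N−1)] = √[0.2500/722 × 0.9810] = 0.01843.
E = z × SE = 1.75 × 0.01843 = 0.03225 ≈ 3.2 percentage points.

3.2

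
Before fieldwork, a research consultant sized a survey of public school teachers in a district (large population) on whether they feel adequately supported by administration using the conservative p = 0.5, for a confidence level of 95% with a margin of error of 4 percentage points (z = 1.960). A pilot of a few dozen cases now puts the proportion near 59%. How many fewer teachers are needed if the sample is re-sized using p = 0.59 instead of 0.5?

20

Conservative (p = 0.5): n = 1.960² × 0.25 / 0.040² ≈ 600.25 → 601.
Using p = 0.59: p(1−p) = 0.2419, so n = 1.960² × 0.2419 / 0.040² ≈ 580.80 → 581.
Reduction: 601 − 581 = 20.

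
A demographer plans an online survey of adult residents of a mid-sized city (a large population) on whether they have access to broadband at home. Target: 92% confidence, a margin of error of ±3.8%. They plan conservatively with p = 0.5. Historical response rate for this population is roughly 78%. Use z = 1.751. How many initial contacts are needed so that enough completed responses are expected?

Completed interviews needed: n₀ = 1.751² × 0.2500 / 0.038² ≈ 530.82 → 531.
At a 78% response rate, contacts needed = 531 / 0.78 ≈ 680.77 → 681.

681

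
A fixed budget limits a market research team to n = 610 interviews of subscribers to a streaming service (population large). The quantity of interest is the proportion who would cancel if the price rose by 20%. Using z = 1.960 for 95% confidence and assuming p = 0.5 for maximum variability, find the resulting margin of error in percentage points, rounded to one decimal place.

SE(p̂) = √[p(1−p)/n] = √[0.2500/610] = 0.02024.
E = z × SE = 1.960 × 0.02024 = 0.03968, or 4.0 percentage points.

4.0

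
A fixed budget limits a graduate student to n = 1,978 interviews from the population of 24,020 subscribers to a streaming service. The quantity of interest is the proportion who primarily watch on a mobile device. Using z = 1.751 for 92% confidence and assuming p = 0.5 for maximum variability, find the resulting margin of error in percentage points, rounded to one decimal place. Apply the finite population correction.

1.9

Finite-population factor: (N−n)/(N−1) = (24020−1978)/(24020−1) = 0.9177.
SE(p̂) = √[p(1−p)/n · (N−n)/(N−1)] = √[0.2500/1978 × 0.9177] = 0.01077.
E = z × SE = 1.751 × 0.01077 = 0.01886 ≈ 1.9 percentage points.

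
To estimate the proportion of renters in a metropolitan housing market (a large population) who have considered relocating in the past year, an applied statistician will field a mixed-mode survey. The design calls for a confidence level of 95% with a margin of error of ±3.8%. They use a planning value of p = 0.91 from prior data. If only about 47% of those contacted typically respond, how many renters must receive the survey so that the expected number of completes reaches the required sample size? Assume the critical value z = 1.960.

Completed interviews needed: n₀ = 1.960² × 0.0819 / 0.038² ≈ 217.89 → 218.
At a 47% response rate, contacts needed = 218 / 0.47 ≈ 463.83 → 464.

464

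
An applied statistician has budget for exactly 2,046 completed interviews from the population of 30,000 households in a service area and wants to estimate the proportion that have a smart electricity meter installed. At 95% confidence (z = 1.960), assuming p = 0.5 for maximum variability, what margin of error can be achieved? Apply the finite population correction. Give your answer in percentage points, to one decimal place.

2.1

Finite-population factor: (N−n)/(N−1) = (30000−2046)/(30000−1) = 0.9318.
SE(p̂) = √[p(1−p)/n · (N−n)/(N−1)] = √[0.2500/2046 × 0.9318] = 0.01067.
E = z × SE = 1.960 × 0.01067 = 0.02091 ≈ 2.1 percentage points.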